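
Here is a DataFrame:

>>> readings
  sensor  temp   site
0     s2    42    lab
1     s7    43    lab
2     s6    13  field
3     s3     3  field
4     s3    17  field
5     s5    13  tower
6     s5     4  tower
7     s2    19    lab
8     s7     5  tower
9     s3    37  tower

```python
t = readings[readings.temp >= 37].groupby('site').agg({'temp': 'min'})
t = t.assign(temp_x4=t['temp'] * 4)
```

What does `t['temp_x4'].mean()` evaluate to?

158.0

filter rows where temp >= 37:
  sensor  temp   site
0     s2    42    lab
1     s7    43    lab
9     s3    37  tower
group by site, min of temp:
       temp
site       
lab      42
tower    37
add column temp_x4 = t['temp'] * 4:
       temp  temp_x4
site                
lab      42      168
tower    37      148
mean of column 'temp_x4' → 158.0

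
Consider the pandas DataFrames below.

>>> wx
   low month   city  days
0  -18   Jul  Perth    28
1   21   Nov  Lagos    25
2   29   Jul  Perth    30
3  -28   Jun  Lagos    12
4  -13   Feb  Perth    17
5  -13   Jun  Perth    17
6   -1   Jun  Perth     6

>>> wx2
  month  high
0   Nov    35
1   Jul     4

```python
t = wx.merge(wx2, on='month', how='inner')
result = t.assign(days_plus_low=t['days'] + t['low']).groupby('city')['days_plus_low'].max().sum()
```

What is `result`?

105

merge on 'month' (how='inner') → 3 rows:
   low month   city  days  high
0  -18   Jul  Perth    28     4
1   21   Nov  Lagos    25    35
2   29   Jul  Perth    30     4
add column days_plus_low = t['days'] + t['low']:
   low month   city  days  high  days_plus_low
0  -18   Jul  Perth    28     4             10
1   21   Nov  Lagos    25    35             46
2   29   Jul  Perth    30     4             59
group by city, max of days_plus_low:
city
Lagos    46
Perth    59
Name: days_plus_low, dtype: int64
Hence 105.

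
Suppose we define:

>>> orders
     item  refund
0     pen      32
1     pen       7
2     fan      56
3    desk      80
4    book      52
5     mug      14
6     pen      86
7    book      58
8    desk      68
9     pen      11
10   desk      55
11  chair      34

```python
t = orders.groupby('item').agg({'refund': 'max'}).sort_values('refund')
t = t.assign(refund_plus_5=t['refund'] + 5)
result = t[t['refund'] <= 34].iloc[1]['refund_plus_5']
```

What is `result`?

39

group by item, max of refund:
       refund
item         
book       58
chair      34
desk       80
fan        56
mug        14
pen        86
sort by refund:
       refund
item         
mug        14
chair      34
fan        56
book       58
desk       80
pen        86
add column refund_plus_5 = t['refund'] + 5:
       refund  refund_plus_5
item                        
mug        14             19
chair      34             39
fan        56             61
book       58             63
desk       80             85
pen        86             91
filter rows where refund <= 34:
       refund  refund_plus_5
item                        
mug        14             19
chair      34             39
Hence 39.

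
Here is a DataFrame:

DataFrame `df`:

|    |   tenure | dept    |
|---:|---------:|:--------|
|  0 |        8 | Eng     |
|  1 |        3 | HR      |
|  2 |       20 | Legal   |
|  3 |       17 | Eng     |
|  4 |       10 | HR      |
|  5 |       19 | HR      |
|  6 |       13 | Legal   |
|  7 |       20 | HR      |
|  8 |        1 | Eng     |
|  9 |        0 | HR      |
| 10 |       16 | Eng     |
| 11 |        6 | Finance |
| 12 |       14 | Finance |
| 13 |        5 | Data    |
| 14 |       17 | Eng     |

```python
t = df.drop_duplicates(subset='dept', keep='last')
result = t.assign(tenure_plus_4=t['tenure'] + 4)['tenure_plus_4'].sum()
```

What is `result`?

69

drop duplicate dept (keep=last):
    tenure     dept
6       13    Legal
9        0       HR
12      14  Finance
13       5     Data
14      17      Eng
add column tenure_plus_4 = t['tenure'] + 4:
    tenure     dept  tenure_plus_4
6       13    Legal             17
9        0       HR              4
12      14  Finance             18
13       5     Data              9
14      17      Eng             21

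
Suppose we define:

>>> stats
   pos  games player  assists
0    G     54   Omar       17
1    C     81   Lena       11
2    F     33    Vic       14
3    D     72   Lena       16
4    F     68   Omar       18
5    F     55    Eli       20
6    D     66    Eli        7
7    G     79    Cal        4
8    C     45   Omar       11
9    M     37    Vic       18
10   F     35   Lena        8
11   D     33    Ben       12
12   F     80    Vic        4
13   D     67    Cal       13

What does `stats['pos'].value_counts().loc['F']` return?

5

value_counts of pos:
pos
F    5
D    4
G    2
C    2
M    1
Name: count, dtype: int64
Reading off the value at index 'F', we get 5.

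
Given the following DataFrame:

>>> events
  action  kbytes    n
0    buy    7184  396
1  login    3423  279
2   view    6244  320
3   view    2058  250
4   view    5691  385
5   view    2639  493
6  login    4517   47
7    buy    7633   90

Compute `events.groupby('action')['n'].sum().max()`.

1448

group by action, sum of n:
action
buy       486
login     326
view     1448
Name: n, dtype: int64
Then the max of the resulting series: 1448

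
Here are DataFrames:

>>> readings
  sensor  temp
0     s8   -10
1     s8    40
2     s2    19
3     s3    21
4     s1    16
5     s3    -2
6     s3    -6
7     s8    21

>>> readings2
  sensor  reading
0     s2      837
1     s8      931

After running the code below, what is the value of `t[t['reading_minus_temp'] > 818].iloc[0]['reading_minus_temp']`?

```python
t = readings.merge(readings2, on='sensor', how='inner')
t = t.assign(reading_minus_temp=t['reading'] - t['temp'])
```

merge on 'sensor' (how='inner') → 4 rows:
  sensor  temp  reading
0     s8   -10      931
1     s8    40      931
2     s2    19      837
3     s8    21      931
add column reading_minus_temp = t['reading'] - t['temp']:
  sensor  temp  reading  reading_minus_temp
0     s8   -10      931                 941
1     s8    40      931                 891
2     s2    19      837                 818
3     s8    21      931                 910
filter rows where reading_minus_temp > 818:
  sensor  temp  reading  reading_minus_temp
0     s8   -10      931                 941
1     s8    40      931                 891
3     s8    21      931                 910
Taking the value at position 0, column 'reading_minus_temp' gives 941.

941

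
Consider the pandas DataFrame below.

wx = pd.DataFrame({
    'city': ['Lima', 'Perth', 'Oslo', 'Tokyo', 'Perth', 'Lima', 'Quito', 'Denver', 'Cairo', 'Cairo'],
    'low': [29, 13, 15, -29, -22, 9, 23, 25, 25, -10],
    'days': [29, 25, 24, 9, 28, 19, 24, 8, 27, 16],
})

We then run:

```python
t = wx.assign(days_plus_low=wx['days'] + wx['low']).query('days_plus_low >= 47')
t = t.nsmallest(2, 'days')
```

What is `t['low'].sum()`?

48

add column days_plus_low = wx['days'] + wx['low']:
     city  low  days  days_plus_low
0    Lima   29    29             58
1   Perth   13    25             38
2    Oslo   15    24             39
3   Tokyo  -29     9            -20
4   Perth  -22    28              6
5    Lima    9    19             28
6   Quito   23    24             47
7  Denver   25     8             33
8   Cairo   25    27             52
9   Cairo  -10    16              6
filter rows where days_plus_low >= 47:
    city  low  days  days_plus_low
0   Lima   29    29             58
6  Quito   23    24             47
8  Cairo   25    27             52
take 2 rows with smallest days:
    city  low  days  days_plus_low
6  Quito   23    24             47
8  Cairo   25    27             52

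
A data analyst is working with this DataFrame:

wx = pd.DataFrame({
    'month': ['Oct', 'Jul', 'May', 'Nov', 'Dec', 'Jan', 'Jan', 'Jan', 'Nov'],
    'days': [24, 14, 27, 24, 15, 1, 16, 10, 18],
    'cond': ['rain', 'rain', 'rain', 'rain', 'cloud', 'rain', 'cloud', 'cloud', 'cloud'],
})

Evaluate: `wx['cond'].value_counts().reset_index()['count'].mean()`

value_counts of cond:
cond
rain     5
cloud    4
Name: count, dtype: int64
reset_index():
    cond  count
0   rain      5
1  cloud      4
Reading off the mean of column 'count', we get 4.5.

4.5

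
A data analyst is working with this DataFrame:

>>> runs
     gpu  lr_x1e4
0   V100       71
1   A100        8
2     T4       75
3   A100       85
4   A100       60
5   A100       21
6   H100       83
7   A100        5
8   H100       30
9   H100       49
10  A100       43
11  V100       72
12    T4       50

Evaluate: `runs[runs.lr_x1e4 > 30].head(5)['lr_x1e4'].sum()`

filter rows where lr_x1e4 > 30:
     gpu  lr_x1e4
0   V100       71
2     T4       75
3   A100       85
4   A100       60
6   H100       83
9   H100       49
10  A100       43
11  V100       72
12    T4       50
take first 5 rows:
    gpu  lr_x1e4
0  V100       71
2    T4       75
3  A100       85
4  A100       60
6  H100       83
Then the sum of column 'lr_x1e4': 374

374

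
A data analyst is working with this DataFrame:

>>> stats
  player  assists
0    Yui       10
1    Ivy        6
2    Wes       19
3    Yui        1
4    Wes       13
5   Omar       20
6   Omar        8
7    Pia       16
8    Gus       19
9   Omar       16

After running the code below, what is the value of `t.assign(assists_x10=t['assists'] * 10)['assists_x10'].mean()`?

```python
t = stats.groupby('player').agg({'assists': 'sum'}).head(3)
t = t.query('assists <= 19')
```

125.0

group by player, sum of assists:
        assists
player         
Gus          19
Ivy           6
Omar         44
Pia          16
Wes          32
Yui          11
take first 3 rows:
        assists
player         
Gus          19
Ivy           6
Omar         44
filter rows where assists <= 19:
        assists
player         
Gus          19
Ivy           6
add column assists_x10 = t['assists'] * 10:
        assists  assists_x10
player                      
Gus          19          190
Ivy           6           60
mean of column 'assists_x10' → 125.0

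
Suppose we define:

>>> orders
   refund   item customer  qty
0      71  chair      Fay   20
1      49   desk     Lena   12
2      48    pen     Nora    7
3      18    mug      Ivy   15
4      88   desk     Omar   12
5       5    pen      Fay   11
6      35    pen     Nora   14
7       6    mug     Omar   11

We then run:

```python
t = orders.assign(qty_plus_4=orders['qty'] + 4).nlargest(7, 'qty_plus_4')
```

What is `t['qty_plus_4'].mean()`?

add column qty_plus_4 = orders['qty'] + 4:
   refund   item customer  qty  qty_plus_4
0      71  chair      Fay   20          24
1      49   desk     Lena   12          16
2      48    pen     Nora    7          11
3      18    mug      Ivy   15          19
4      88   desk     Omar   12          16
5       5    pen      Fay   11          15
6      35    pen     Nora   14          18
7       6    mug     Omar   11          15
take 7 rows with largest qty_plus_4:
   refund   item customer  qty  qty_plus_4
0      71  chair      Fay   20          24
3      18    mug      Ivy   15          19
6      35    pen     Nora   14          18
1      49   desk     Lena   12          16
4      88   desk     Omar   12          16
5       5    pen      Fay   11          15
7       6    mug     Omar   11          15
Reading off the mean of column 'qty_plus_4', we get 17.5714285714.

17.5714285714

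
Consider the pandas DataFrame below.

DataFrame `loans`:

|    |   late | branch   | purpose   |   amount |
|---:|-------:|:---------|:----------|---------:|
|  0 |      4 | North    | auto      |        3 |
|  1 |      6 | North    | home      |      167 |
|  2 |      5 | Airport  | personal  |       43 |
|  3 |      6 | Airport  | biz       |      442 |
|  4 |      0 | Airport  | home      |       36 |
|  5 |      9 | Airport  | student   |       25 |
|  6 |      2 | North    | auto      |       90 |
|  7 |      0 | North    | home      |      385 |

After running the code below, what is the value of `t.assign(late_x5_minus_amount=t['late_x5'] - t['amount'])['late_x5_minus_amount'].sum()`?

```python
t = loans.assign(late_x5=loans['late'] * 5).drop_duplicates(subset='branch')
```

add column late_x5 = loans['late'] * 5:
   late   branch   purpose  amount  late_x5
0     4    North      auto       3       20
1     6    North      home     167       30
2     5  Airport  personal      43       25
3     6  Airport       biz     442       30
4     0  Airport      home      36        0
5     9  Airport   student      25       45
6     2    North      auto      90       10
7     0    North      home     385        0
drop duplicate branch (keep=first):
   late   branch   purpose  amount  late_x5
0     4    North      auto       3       20
2     5  Airport  personal      43       25
add column late_x5_minus_amount = t['late_x5'] - t['amount']:
   late   branch   purpose  amount  late_x5  late_x5_minus_amount
0     4    North      auto       3       20                    17
2     5  Airport  personal      43       25                   -18
Taking the sum of column 'late_x5_minus_amount' gives -1.

-1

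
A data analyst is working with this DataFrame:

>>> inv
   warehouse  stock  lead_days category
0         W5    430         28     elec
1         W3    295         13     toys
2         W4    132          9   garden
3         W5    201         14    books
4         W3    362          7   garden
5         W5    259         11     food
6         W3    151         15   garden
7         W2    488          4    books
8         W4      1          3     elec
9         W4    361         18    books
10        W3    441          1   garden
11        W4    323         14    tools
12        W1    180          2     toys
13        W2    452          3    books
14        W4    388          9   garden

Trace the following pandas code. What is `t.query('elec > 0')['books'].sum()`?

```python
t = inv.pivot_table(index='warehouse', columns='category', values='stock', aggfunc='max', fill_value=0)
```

pivot: rows=warehouse, cols=category, max(stock):
category   books  elec  food  garden  tools  toys
warehouse                                        
W1             0     0     0       0      0   180
W2           488     0     0       0      0     0
W3             0     0     0     441      0   295
W4           361     1     0     388    323     0
W5           201   430   259       0      0     0
filter rows where elec > 0:
category   books  elec  food  garden  tools  toys
warehouse                                        
W4           361     1     0     388    323     0
W5           201   430   259       0      0     0
Finally, sum of column 'books' = 562.

562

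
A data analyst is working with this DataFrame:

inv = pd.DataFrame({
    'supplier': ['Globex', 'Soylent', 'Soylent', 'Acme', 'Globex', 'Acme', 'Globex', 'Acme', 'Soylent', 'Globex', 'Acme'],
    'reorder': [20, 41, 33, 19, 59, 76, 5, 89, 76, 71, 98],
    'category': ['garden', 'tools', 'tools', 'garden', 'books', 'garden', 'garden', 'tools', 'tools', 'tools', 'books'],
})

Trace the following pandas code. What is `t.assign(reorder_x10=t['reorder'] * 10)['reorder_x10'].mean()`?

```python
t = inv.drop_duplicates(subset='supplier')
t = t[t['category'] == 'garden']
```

195.0

drop duplicate supplier (keep=first):
  supplier  reorder category
0   Globex       20   garden
1  Soylent       41    tools
3     Acme       19   garden
filter rows where category == 'garden':
  supplier  reorder category
0   Globex       20   garden
3     Acme       19   garden
add column reorder_x10 = t['reorder'] * 10:
  supplier  reorder category  reorder_x10
0   Globex       20   garden          200
3     Acme       19   garden          190
So mean() = 195.0.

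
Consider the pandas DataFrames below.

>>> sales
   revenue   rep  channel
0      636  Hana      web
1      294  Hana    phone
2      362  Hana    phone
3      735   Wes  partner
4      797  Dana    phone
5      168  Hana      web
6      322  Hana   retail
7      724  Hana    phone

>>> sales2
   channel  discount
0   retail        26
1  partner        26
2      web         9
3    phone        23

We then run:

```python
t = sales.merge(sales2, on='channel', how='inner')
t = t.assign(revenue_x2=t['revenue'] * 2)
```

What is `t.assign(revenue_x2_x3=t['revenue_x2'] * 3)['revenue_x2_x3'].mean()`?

3028.5

merge on 'channel' (how='inner') → 8 rows:
   revenue   rep  channel  discount
0      636  Hana      web         9
1      294  Hana    phone        23
2      362  Hana    phone        23
3      735   Wes  partner        26
4      797  Dana    phone        23
5      168  Hana      web         9
6      322  Hana   retail        26
7      724  Hana    phone        23
add column revenue_x2 = t['revenue'] * 2:
   revenue   rep  channel  discount  revenue_x2
0      636  Hana      web         9        1272
1      294  Hana    phone        23         588
2      362  Hana    phone        23         724
3      735   Wes  partner        26        1470
4      797  Dana    phone        23        1594
5      168  Hana      web         9         336
6      322  Hana   retail        26         644
7      724  Hana    phone        23        1448
add column revenue_x2_x3 = t['revenue_x2'] * 3:
   revenue   rep  channel  discount  revenue_x2  revenue_x2_x3
0      636  Hana      web         9        1272           3816
1      294  Hana    phone        23         588           1764
2      362  Hana    phone        23         724           2172
3      735   Wes  partner        26        1470           4410
4      797  Dana    phone        23        1594           4782
5      168  Hana      web         9         336           1008
6      322  Hana   retail        26         644           1932
7      724  Hana    phone        23        1448           4344
So mean() = 3028.5.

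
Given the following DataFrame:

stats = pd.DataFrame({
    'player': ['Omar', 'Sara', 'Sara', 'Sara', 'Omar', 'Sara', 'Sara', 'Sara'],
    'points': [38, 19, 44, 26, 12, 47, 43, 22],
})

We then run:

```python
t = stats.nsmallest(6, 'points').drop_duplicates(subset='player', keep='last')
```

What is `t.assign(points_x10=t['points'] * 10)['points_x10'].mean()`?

405.0

take 6 rows with smallest points:
  player  points
4   Omar      12
1   Sara      19
7   Sara      22
3   Sara      26
0   Omar      38
6   Sara      43
drop duplicate player (keep=last):
  player  points
0   Omar      38
6   Sara      43
add column points_x10 = t['points'] * 10:
  player  points  points_x10
0   Omar      38         380
6   Sara      43         430
Finally, mean of column 'points_x10' = 405.0.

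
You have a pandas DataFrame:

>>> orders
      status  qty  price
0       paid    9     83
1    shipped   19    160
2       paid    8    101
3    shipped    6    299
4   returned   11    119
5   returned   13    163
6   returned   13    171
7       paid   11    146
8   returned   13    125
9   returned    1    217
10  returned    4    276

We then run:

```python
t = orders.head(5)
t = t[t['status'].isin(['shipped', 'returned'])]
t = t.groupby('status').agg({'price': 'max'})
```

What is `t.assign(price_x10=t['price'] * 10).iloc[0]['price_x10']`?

1190

take first 5 rows:
     status  qty  price
0      paid    9     83
1   shipped   19    160
2      paid    8    101
3   shipped    6    299
4  returned   11    119
filter rows where status in ['shipped', 'returned']:
     status  qty  price
1   shipped   19    160
3   shipped    6    299
4  returned   11    119
group by status, max of price:
          price
status         
returned    119
shipped     299
add column price_x10 = t['price'] * 10:
          price  price_x10
status                    
returned    119       1190
shipped     299       2990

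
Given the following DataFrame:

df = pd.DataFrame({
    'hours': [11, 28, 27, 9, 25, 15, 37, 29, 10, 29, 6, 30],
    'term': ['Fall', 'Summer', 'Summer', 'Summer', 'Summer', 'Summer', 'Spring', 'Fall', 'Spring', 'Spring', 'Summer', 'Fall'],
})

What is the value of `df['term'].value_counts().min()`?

value_counts of term:
term
Summer    6
Fall      3
Spring    3
Name: count, dtype: int64
Reading off the min of the resulting series, we get 3.

3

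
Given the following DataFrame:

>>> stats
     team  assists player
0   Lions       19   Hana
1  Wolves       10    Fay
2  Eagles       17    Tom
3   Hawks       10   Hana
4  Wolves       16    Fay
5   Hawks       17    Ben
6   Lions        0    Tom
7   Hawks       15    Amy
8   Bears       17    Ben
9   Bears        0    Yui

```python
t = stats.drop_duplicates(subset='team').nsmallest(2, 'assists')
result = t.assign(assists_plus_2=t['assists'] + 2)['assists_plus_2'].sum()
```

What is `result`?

24

drop duplicate team (keep=first):
     team  assists player
0   Lions       19   Hana
1  Wolves       10    Fay
2  Eagles       17    Tom
3   Hawks       10   Hana
8   Bears       17    Ben
take 2 rows with smallest assists:
     team  assists player
1  Wolves       10    Fay
3   Hawks       10   Hana
add column assists_plus_2 = t['assists'] + 2:
     team  assists player  assists_plus_2
1  Wolves       10    Fay              12
3   Hawks       10   Hana              12
Taking the sum of column 'assists_plus_2' gives 24.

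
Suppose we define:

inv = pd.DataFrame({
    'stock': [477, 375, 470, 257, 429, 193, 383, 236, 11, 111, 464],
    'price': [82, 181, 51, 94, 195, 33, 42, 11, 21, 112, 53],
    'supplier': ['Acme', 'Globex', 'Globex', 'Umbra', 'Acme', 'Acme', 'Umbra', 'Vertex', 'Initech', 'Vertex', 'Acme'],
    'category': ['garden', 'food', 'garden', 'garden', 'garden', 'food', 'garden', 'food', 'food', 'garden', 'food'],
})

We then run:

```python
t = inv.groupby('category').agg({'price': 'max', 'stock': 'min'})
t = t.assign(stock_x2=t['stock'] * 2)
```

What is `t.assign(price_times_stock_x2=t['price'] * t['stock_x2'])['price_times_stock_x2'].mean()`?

23636.0

group by category: max(price), min(stock):
          price  stock
category              
food        181     11
garden      195    111
add column stock_x2 = t['stock'] * 2:
          price  stock  stock_x2
category                        
food        181     11        22
garden      195    111       222
add column price_times_stock_x2 = t['price'] * t['stock_x2']:
          price  stock  stock_x2  price_times_stock_x2
category                                              
food        181     11        22                  3982
garden      195    111       222                 43290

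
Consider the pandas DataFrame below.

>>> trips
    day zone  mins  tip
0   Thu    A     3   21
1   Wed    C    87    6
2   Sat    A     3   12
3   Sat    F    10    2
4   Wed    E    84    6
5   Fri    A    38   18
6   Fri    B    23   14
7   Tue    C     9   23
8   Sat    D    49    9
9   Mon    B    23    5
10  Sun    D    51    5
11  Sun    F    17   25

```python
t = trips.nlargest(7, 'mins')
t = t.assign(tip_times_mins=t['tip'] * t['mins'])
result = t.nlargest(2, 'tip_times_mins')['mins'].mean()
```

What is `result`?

take 7 rows with largest mins:
    day zone  mins  tip
1   Wed    C    87    6
4   Wed    E    84    6
10  Sun    D    51    5
8   Sat    D    49    9
5   Fri    A    38   18
6   Fri    B    23   14
9   Mon    B    23    5
add column tip_times_mins = t['tip'] * t['mins']:
    day zone  mins  tip  tip_times_mins
1   Wed    C    87    6             522
4   Wed    E    84    6             504
10  Sun    D    51    5             255
8   Sat    D    49    9             441
5   Fri    A    38   18             684
6   Fri    B    23   14             322
9   Mon    B    23    5             115
take 2 rows with largest tip_times_mins:
   day zone  mins  tip  tip_times_mins
5  Fri    A    38   18             684
1  Wed    C    87    6             522
So mean() = 62.5.

62.5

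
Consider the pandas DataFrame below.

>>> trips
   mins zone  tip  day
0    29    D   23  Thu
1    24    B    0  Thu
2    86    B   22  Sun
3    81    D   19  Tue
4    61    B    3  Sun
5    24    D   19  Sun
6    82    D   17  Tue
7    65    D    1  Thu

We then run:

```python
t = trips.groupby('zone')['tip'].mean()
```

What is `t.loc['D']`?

group by zone, mean of tip:
zone
B     8.333333
D    15.800000
Name: tip, dtype: float64
value at index 'D' → 15.8

15.8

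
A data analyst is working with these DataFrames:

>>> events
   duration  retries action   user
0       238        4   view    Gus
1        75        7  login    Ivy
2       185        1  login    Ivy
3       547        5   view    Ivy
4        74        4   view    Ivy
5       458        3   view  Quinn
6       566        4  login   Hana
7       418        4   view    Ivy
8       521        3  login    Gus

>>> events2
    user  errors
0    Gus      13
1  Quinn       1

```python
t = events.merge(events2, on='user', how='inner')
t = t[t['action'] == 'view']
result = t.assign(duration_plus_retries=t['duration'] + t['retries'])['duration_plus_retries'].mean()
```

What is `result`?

351.5

merge on 'user' (how='inner') → 3 rows:
   duration  retries action   user  errors
0       238        4   view    Gus      13
1       458        3   view  Quinn       1
2       521        3  login    Gus      13
filter rows where action == 'view':
   duration  retries action   user  errors
0       238        4   view    Gus      13
1       458        3   view  Quinn       1
add column duration_plus_retries = t['duration'] + t['retries']:
   duration  retries action   user  errors  duration_plus_retries
0       238        4   view    Gus      13                    242
1       458        3   view  Quinn       1                    461
Reading off the mean of column 'duration_plus_retries', we get 351.5.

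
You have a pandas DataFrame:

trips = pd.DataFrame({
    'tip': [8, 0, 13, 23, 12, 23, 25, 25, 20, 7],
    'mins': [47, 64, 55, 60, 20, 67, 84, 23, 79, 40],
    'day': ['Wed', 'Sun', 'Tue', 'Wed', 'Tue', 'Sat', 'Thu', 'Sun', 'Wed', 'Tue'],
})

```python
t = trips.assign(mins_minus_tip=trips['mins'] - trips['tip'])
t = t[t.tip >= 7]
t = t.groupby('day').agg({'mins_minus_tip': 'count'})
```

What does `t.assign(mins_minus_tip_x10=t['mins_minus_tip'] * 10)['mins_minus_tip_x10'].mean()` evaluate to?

18.0

add column mins_minus_tip = trips['mins'] - trips['tip']:
   tip  mins  day  mins_minus_tip
0    8    47  Wed              39
1    0    64  Sun              64
2   13    55  Tue              42
3   23    60  Wed              37
4   12    20  Tue               8
5   23    67  Sat              44
6   25    84  Thu              59
7   25    23  Sun              -2
8   20    79  Wed              59
9    7    40  Tue              33
filter rows where tip >= 7:
   tip  mins  day  mins_minus_tip
0    8    47  Wed              39
2   13    55  Tue              42
3   23    60  Wed              37
4   12    20  Tue               8
5   23    67  Sat              44
6   25    84  Thu              59
7   25    23  Sun              -2
8   20    79  Wed              59
9    7    40  Tue              33
group by day, count of mins_minus_tip:
     mins_minus_tip
day                
Sat               1
Sun               1
Thu               1
Tue               3
Wed               3
add column mins_minus_tip_x10 = t['mins_minus_tip'] * 10:
     mins_minus_tip  mins_minus_tip_x10
day                                    
Sat               1                  10
Sun               1                  10
Thu               1                  10
Tue               3                  30
Wed               3                  30
Taking the mean of column 'mins_minus_tip_x10' gives 18.0.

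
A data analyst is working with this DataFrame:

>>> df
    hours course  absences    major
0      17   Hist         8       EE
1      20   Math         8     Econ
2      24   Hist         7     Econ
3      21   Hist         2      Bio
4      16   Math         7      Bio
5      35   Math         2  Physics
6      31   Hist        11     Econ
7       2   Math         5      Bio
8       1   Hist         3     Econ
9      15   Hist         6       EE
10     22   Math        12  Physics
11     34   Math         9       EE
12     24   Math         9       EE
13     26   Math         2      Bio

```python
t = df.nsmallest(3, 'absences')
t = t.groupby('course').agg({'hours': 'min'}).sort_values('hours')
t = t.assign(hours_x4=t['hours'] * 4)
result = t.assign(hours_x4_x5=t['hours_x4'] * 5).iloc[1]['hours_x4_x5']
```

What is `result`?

520

take 3 rows with smallest absences:
    hours course  absences    major
3      21   Hist         2      Bio
5      35   Math         2  Physics
13     26   Math         2      Bio
group by course, min of hours:
        hours
course       
Hist       21
Math       26
sort by hours:
        hours
course       
Hist       21
Math       26
add column hours_x4 = t['hours'] * 4:
        hours  hours_x4
course                 
Hist       21        84
Math       26       104
add column hours_x4_x5 = t['hours_x4'] * 5:
        hours  hours_x4  hours_x4_x5
course                              
Hist       21        84          420
Math       26       104          520
Taking the value at position 1, column 'hours_x4_x5' gives 520.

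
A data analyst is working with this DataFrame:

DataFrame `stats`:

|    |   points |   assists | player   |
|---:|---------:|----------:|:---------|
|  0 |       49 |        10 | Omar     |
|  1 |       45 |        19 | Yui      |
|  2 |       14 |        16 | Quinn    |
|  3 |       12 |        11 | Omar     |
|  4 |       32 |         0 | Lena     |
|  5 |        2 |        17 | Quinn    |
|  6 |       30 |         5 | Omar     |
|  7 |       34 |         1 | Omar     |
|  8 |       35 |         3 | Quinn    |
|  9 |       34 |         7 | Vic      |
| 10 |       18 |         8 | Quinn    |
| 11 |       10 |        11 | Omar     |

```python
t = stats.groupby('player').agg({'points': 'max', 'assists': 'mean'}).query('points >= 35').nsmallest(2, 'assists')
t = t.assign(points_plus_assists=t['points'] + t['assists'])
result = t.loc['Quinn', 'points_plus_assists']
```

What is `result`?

group by player: max(points), mean(assists):
        points  assists
player                 
Lena        32      0.0
Omar        49      7.6
Quinn       35     11.0
Vic         34      7.0
Yui         45     19.0
filter rows where points >= 35:
        points  assists
player                 
Omar        49      7.6
Quinn       35     11.0
Yui         45     19.0
take 2 rows with smallest assists:
        points  assists
player                 
Omar        49      7.6
Quinn       35     11.0
add column points_plus_assists = t['points'] + t['assists']:
        points  assists  points_plus_assists
player                                      
Omar        49      7.6                 56.6
Quinn       35     11.0                 46.0
So loc['Quinn', 'points_plus_assists'] = 46.0.

46.0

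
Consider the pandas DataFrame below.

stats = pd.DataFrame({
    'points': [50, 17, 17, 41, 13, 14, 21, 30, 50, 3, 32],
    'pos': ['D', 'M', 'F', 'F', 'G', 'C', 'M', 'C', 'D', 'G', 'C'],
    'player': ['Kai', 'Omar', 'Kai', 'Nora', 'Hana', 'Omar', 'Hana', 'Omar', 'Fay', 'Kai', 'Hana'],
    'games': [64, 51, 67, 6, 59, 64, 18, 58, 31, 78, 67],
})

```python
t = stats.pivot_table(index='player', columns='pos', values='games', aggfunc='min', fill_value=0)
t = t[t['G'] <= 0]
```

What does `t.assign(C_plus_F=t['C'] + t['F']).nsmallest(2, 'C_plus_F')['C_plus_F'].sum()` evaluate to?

pivot: rows=player, cols=pos, min(games):
pos      C   D   F   G   M
player                    
Fay      0  31   0   0   0
Hana    67   0   0  59  18
Kai      0  64  67  78   0
Nora     0   0   6   0   0
Omar    58   0   0   0  51
filter rows where G <= 0:
pos      C   D  F  G   M
player                  
Fay      0  31  0  0   0
Nora     0   0  6  0   0
Omar    58   0  0  0  51
add column C_plus_F = t['C'] + t['F']:
pos      C   D  F  G   M  C_plus_F
player                            
Fay      0  31  0  0   0         0
Nora     0   0  6  0   0         6
Omar    58   0  0  0  51        58
take 2 rows with smallest C_plus_F:
pos     C   D  F  G  M  C_plus_F
player                          
Fay     0  31  0  0  0         0
Nora    0   0  6  0  0         6
sum of column 'C_plus_F' → 6

6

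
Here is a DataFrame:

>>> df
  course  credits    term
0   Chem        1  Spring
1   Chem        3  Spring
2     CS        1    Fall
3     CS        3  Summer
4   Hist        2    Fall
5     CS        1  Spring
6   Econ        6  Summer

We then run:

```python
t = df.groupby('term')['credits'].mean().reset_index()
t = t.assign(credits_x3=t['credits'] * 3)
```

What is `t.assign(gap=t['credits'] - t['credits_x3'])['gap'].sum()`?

group by term, mean of credits:
term
Fall      1.500000
Spring    1.666667
Summer    4.500000
Name: credits, dtype: float64
reset_index():
     term   credits
0    Fall  1.500000
1  Spring  1.666667
2  Summer  4.500000
add column credits_x3 = t['credits'] * 3:
     term   credits  credits_x3
0    Fall  1.500000         4.5
1  Spring  1.666667         5.0
2  Summer  4.500000        13.5
add column gap = t['credits'] - t['credits_x3']:
     term   credits  credits_x3       gap
0    Fall  1.500000         4.5 -3.000000
1  Spring  1.666667         5.0 -3.333333
2  Summer  4.500000        13.5 -9.000000

-15.3333333333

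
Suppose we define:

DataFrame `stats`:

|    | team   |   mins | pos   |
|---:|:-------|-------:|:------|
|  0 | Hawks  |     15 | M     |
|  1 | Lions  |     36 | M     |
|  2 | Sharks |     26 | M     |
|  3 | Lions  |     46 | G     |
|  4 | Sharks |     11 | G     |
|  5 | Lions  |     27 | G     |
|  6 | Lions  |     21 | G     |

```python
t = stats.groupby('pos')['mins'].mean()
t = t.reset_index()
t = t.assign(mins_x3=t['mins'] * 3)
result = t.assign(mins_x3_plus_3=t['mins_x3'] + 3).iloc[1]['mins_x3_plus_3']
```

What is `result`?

group by pos, mean of mins:
pos
G    26.250000
M    25.666667
Name: mins, dtype: float64
reset_index():
  pos       mins
0   G  26.250000
1   M  25.666667
add column mins_x3 = t['mins'] * 3:
  pos       mins  mins_x3
0   G  26.250000    78.75
1   M  25.666667    77.00
add column mins_x3_plus_3 = t['mins_x3'] + 3:
  pos       mins  mins_x3  mins_x3_plus_3
0   G  26.250000    78.75           81.75
1   M  25.666667    77.00           80.00
Finally, value at position 1, column 'mins_x3_plus_3' = 80.0.

80.0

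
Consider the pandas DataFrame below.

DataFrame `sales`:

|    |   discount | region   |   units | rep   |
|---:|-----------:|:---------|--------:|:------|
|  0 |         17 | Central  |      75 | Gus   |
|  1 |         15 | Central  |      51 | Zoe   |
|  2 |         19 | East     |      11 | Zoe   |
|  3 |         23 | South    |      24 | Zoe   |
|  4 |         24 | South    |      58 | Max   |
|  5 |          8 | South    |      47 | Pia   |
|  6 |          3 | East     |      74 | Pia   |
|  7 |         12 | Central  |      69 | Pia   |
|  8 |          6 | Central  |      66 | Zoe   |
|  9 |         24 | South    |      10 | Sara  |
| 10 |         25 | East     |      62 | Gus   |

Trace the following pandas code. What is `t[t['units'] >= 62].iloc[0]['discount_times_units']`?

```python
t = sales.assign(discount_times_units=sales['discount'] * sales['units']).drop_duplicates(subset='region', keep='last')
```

add column discount_times_units = sales['discount'] * sales['units']:
    discount   region  units   rep  discount_times_units
0         17  Central     75   Gus                  1275
1         15  Central     51   Zoe                   765
2         19     East     11   Zoe                   209
3         23    South     24   Zoe                   552
4         24    South     58   Max                  1392
5          8    South     47   Pia                   376
6          3     East     74   Pia                   222
7         12  Central     69   Pia                   828
8          6  Central     66   Zoe                   396
9         24    South     10  Sara                   240
10        25     East     62   Gus                  1550
drop duplicate region (keep=last):
    discount   region  units   rep  discount_times_units
8          6  Central     66   Zoe                   396
9         24    South     10  Sara                   240
10        25     East     62   Gus                  1550
filter rows where units >= 62:
    discount   region  units  rep  discount_times_units
8          6  Central     66  Zoe                   396
10        25     East     62  Gus                  1550
value at position 0, column 'discount_times_units' → 396

396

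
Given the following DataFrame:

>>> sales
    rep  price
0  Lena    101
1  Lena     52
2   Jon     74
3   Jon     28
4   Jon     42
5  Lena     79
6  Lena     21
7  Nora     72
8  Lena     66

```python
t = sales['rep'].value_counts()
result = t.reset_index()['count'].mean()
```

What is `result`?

value_counts of rep:
rep
Lena    5
Jon     3
Nora    1
Name: count, dtype: int64
reset_index():
    rep  count
0  Lena      5
1   Jon      3
2  Nora      1
The mean of column 'count' is 3.0.

3.0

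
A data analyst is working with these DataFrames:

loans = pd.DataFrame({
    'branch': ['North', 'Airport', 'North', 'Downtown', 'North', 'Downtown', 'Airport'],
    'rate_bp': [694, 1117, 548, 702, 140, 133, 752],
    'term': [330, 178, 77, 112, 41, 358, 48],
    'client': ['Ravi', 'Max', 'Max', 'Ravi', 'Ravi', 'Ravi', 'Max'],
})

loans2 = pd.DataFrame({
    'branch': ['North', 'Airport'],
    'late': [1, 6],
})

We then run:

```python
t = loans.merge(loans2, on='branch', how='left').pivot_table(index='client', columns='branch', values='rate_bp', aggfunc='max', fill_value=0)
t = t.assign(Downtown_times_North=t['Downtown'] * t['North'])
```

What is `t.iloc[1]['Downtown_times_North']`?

merge on 'branch' (how='left') → 7 rows:
     branch  rate_bp  term client  late
0     North      694   330   Ravi   1.0
1   Airport     1117   178    Max   6.0
2     North      548    77    Max   1.0
3  Downtown      702   112   Ravi   NaN
4     North      140    41   Ravi   1.0
5  Downtown      133   358   Ravi   NaN
6   Airport      752    48    Max   6.0
pivot: rows=client, cols=branch, max(rate_bp):
branch  Airport  Downtown  North
client                          
Max        1117         0    548
Ravi          0       702    694
add column Downtown_times_North = t['Downtown'] * t['North']:
branch  Airport  Downtown  North  Downtown_times_North
client                                                
Max        1117         0    548                     0
Ravi          0       702    694                487188
The value at position 1, column 'Downtown_times_North' is 487188.

487188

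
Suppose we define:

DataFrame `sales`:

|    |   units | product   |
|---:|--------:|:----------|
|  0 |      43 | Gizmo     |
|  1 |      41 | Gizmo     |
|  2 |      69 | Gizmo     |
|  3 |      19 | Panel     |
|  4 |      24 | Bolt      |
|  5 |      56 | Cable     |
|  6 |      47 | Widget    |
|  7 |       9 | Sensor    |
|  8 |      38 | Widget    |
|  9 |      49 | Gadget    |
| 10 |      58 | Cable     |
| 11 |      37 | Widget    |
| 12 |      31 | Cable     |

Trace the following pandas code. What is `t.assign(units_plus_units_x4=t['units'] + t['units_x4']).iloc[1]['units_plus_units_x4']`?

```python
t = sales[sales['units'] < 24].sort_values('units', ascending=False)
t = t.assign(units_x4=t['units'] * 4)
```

45

filter rows where units < 24:
   units product
3     19   Panel
7      9  Sensor
sort by units descending:
   units product
3     19   Panel
7      9  Sensor
add column units_x4 = t['units'] * 4:
   units product  units_x4
3     19   Panel        76
7      9  Sensor        36
add column units_plus_units_x4 = t['units'] + t['units_x4']:
   units product  units_x4  units_plus_units_x4
3     19   Panel        76                   95
7      9  Sensor        36                   45
Taking the value at position 1, column 'units_plus_units_x4' gives 45.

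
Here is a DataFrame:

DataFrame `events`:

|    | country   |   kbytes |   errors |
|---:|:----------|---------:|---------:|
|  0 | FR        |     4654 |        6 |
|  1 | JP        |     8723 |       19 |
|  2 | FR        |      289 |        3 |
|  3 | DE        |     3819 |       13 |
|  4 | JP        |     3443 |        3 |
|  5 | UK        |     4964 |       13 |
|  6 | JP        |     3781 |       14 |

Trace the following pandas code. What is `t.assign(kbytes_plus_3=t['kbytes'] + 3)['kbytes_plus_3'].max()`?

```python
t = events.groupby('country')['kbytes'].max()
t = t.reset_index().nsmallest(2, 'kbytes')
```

group by country, max of kbytes:
country
DE    3819
FR    4654
JP    8723
UK    4964
Name: kbytes, dtype: int64
reset_index():
  country  kbytes
0      DE    3819
1      FR    4654
2      JP    8723
3      UK    4964
take 2 rows with smallest kbytes:
  country  kbytes
0      DE    3819
1      FR    4654
add column kbytes_plus_3 = t['kbytes'] + 3:
  country  kbytes  kbytes_plus_3
0      DE    3819           3822
1      FR    4654           4657
Hence 4657.

4657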